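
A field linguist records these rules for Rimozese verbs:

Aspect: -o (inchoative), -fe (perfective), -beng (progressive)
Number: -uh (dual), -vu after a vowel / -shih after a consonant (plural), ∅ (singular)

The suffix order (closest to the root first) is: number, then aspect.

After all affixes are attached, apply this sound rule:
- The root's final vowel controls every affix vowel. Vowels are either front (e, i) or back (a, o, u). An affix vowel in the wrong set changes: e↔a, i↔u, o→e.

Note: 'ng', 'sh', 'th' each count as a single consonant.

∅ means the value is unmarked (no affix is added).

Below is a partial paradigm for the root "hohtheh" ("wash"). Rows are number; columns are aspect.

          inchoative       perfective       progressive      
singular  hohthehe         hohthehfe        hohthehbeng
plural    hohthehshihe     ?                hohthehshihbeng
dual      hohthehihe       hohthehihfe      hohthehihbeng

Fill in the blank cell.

Attach number plural -shih (after consonant 'h') → hohthehshih.
Attach aspect perfective -fe → hohthehshihfe.
Vowel harmony: no change.

hohthehshihfe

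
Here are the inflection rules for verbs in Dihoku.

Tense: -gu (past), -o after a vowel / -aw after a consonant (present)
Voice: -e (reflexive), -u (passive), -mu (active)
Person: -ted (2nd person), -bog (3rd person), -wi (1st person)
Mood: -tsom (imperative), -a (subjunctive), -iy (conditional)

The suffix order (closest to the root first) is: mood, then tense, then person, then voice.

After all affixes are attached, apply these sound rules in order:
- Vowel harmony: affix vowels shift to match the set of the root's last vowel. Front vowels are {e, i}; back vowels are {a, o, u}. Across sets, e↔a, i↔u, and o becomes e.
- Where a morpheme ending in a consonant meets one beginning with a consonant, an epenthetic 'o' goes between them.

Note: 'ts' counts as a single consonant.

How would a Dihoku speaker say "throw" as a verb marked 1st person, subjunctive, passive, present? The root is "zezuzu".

zezuzuaowuu

Attach mood subjunctive -a → zezuzua.
Attach tense present -o (after vowel 'a') → zezuzuao.
Attach person 1st person -wi → zezuzuaowi.
Attach voice passive -u → zezuzuaowiu.
Apply vowel harmony: zezuzuaowiu → zezuzuaowuu.
Epenthesis: no change.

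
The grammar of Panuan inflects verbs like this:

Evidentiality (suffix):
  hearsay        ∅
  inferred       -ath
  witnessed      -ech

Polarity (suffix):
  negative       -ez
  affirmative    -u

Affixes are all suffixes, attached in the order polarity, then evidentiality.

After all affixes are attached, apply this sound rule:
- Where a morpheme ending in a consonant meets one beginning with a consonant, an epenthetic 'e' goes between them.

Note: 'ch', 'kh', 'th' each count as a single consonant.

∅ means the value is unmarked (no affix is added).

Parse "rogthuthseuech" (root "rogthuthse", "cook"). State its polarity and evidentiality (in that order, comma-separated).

affirmative, witnessed

Segment: rogthuthse-u-ech.
polarity: -u → affirmative.
evidentiality: -ech → witnessed.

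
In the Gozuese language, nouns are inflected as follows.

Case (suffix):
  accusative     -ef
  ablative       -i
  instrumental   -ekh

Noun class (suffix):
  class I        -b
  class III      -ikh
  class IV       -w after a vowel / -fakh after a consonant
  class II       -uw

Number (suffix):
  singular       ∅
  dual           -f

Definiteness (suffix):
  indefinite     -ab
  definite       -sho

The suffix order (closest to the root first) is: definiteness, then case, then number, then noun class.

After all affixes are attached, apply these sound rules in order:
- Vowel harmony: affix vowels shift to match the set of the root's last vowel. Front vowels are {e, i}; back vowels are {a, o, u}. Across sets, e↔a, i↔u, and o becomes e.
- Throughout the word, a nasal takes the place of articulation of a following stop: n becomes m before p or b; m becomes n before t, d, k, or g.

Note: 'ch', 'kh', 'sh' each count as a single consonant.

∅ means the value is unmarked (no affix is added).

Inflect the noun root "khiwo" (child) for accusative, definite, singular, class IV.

Attach definiteness definite -sho → khiwosho.
Attach case accusative -ef → khiwoshoef.
number = singular: zero marking, form stays khiwoshoef.
Attach noun class class IV -fakh (after consonant 'f') → khiwoshoeffakh.
Apply vowel harmony: khiwoshoeffakh → khiwoshoaffakh.
Nasal assimilation: no change.

khiwoshoaffakh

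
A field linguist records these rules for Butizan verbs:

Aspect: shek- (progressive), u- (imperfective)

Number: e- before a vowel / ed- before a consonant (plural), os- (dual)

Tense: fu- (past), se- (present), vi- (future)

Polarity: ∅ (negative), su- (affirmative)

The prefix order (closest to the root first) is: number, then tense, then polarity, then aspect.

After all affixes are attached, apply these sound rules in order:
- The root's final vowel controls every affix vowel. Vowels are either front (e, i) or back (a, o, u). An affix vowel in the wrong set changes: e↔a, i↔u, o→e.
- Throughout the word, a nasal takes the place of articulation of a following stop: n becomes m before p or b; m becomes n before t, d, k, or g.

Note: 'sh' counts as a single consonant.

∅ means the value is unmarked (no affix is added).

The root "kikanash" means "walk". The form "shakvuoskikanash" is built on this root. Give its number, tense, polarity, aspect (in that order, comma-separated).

dual, future, negative, progressive

Segment: shek-vi-os-kikanash.
number: os- → dual.
tense: vi- → future.
polarity: ∅ → negative.
aspect: shek- → progressive.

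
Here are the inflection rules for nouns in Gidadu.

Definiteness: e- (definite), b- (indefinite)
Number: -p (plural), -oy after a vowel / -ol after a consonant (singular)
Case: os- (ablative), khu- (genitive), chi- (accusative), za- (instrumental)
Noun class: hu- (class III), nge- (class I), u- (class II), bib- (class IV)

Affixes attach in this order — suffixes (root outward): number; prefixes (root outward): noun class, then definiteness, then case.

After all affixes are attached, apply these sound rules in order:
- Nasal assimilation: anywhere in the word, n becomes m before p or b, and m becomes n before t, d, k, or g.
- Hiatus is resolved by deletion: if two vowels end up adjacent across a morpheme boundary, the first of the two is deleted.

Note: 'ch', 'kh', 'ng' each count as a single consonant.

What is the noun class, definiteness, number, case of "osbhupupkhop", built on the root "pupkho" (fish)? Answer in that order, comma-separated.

Segment: os-b-hu-pupkho-p.
noun class: hu- → class III.
definiteness: b- → indefinite.
number: -p → plural.
case: os- → ablative.

class III, indefinite, plural, ablative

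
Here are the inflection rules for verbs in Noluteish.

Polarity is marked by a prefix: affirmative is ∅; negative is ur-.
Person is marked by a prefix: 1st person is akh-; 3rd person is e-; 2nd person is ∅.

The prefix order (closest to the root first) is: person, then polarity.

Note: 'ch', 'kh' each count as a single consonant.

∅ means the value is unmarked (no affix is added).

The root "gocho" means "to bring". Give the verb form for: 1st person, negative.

urakhgocho

Attach person 1st person akh- → akhgocho.
Attach polarity negative ur- → urakhgocho.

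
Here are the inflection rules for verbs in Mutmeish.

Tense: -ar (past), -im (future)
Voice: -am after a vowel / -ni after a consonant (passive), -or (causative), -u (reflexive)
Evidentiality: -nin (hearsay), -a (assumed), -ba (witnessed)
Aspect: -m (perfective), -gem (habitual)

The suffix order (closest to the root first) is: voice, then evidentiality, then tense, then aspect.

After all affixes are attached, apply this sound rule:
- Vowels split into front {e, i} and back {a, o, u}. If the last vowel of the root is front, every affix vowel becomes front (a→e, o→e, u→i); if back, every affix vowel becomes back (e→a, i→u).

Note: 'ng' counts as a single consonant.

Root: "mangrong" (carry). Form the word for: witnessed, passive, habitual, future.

Attach voice passive -ni (after consonant 'ng') → mangrongni.
Attach evidentiality witnessed -ba → mangrongniba.
Attach tense future -im → mangrongnibaim.
Attach aspect habitual -gem → mangrongnibaimgem.
Apply vowel harmony: mangrongnibaimgem → mangrongnubaumgam.

mangrongnubaumgam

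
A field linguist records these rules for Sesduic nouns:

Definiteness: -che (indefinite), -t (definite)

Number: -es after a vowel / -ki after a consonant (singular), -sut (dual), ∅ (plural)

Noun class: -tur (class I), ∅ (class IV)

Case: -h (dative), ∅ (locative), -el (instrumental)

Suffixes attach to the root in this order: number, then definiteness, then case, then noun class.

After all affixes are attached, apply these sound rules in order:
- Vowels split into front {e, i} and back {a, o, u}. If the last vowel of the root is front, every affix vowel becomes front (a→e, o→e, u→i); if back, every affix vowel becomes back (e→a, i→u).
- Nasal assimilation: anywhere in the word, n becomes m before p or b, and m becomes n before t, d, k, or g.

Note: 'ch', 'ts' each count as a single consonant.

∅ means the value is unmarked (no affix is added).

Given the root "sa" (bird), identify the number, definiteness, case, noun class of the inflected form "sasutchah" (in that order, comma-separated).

Segment: sa-sut-che-h.
number: -sut → dual.
definiteness: -che → indefinite.
case: -h → dative.
noun class: ∅ → class IV.

dual, indefinite, dative, class IV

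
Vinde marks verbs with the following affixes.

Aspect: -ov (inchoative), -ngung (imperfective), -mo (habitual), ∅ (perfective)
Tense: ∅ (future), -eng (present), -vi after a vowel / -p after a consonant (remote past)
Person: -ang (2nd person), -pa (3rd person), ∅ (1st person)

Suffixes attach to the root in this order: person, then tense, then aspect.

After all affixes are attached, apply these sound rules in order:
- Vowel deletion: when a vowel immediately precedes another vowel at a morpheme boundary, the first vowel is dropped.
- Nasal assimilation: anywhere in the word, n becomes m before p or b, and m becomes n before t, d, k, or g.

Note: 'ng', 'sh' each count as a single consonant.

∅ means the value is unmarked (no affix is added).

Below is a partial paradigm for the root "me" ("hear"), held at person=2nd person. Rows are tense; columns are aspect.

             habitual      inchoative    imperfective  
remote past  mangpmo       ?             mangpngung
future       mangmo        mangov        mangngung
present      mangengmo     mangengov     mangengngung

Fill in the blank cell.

mangpov

Attach person 2nd person -ang → meang.
Attach tense remote past -p (after consonant 'ng') → meangp.
Attach aspect inchoative -ov → meangpov.
Apply vowel deletion: meangpov → mangpov.
Nasal assimilation: no change.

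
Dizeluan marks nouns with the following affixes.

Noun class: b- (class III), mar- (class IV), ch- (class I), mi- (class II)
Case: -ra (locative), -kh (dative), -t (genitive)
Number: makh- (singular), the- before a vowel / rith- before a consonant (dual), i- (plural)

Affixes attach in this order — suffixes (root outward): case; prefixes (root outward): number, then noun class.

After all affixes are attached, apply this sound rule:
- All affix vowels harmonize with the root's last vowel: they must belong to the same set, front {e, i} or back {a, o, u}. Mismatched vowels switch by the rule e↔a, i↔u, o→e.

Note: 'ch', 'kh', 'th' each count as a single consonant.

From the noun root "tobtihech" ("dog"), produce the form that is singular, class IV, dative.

mermekhtobtihechkh

Attach case dative -kh → tobtihechkh.
Attach number singular makh- → makhtobtihechkh.
Attach noun class class IV mar- → marmakhtobtihechkh.
Apply vowel harmony: marmakhtobtihechkh → mermekhtobtihechkh.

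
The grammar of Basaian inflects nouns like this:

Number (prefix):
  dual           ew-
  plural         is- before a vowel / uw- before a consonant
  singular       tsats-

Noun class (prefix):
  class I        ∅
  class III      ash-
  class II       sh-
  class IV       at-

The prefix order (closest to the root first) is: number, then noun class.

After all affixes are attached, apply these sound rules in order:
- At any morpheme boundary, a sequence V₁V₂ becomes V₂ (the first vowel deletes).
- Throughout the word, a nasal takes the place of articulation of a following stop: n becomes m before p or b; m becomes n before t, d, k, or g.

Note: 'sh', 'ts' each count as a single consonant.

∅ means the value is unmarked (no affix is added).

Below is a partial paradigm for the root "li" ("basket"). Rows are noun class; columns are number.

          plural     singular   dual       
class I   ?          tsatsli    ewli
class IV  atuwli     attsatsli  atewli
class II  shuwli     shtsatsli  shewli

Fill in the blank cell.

Attach number plural uw- (before consonant 'l') → uwli.
noun class = class I: zero marking, form stays uwli.
Vowel deletion: no change.
Nasal assimilation: no change.

uwli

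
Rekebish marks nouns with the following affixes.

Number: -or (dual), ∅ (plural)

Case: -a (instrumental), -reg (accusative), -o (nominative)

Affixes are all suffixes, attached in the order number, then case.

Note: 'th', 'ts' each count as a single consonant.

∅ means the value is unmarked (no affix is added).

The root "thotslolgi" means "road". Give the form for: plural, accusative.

thotslolgireg

number = plural: zero marking, form stays thotslolgi.
Attach case accusative -reg → thotslolgireg.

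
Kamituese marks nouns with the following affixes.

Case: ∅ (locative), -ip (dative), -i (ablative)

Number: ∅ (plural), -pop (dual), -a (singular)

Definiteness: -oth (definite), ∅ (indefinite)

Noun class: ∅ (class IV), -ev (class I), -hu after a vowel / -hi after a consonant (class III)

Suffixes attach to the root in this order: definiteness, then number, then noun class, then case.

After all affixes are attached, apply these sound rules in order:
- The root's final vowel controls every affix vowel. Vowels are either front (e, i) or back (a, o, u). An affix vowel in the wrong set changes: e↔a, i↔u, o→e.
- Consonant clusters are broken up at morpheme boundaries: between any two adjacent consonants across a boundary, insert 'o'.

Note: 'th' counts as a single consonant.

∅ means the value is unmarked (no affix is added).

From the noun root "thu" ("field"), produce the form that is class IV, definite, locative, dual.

Attach definiteness definite -oth → thuoth.
Attach number dual -pop → thuothpop.
noun class = class IV: zero marking, form stays thuothpop.
case = locative: zero marking, form stays thuothpop.
Vowel harmony: no change.
Apply epenthesis: thuothpop → thuothopop.

thuothopop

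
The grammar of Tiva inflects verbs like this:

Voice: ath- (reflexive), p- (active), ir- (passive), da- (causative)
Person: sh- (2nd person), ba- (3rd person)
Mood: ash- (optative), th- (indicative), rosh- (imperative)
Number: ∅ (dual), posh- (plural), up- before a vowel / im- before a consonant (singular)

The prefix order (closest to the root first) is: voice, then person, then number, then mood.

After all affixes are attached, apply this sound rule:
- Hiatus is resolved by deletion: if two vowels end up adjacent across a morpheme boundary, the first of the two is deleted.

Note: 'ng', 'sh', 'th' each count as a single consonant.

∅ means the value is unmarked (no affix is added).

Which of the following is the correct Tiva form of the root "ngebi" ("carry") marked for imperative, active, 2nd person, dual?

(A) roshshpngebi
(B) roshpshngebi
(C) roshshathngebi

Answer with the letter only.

A

Attach voice active p- → pngebi.
Attach person 2nd person sh- → shpngebi.
number = dual: zero marking, form stays shpngebi.
Attach mood imperative rosh- → roshshpngebi.
Vowel deletion: no change.
So the correct form is roshshpngebi, option (A).
(C) roshshathngebi is wrong: it uses reflexive instead of active for voice.
(B) roshpshngebi is wrong: it has the affixes in the wrong order.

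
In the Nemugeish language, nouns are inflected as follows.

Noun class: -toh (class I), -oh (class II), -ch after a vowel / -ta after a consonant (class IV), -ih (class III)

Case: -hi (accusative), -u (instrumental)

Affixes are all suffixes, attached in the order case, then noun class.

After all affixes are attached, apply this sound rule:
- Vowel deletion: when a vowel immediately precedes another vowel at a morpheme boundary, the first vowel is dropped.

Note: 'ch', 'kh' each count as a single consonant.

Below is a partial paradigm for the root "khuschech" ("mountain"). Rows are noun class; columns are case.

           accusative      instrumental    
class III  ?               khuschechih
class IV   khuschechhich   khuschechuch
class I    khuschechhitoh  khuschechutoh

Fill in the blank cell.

khuschechhih

Attach case accusative -hi → khuschechhi.
Attach noun class class III -ih → khuschechhiih.
Apply vowel deletion: khuschechhiih → khuschechhih.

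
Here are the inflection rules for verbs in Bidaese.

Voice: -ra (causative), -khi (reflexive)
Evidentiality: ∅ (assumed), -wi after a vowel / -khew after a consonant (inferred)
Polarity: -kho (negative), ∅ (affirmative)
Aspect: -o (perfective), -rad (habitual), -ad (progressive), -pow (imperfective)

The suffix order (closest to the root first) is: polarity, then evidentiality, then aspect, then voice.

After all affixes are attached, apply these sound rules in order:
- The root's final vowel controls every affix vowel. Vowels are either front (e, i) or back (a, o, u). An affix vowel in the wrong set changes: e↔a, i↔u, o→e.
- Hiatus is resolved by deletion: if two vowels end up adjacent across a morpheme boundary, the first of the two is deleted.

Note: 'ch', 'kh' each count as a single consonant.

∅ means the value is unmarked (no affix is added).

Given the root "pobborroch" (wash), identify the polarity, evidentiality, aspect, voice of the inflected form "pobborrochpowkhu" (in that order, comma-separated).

affirmative, assumed, imperfective, reflexive

Segment: pobborroch-pow-khi.
polarity: ∅ → affirmative.
evidentiality: ∅ → assumed.
aspect: -pow → imperfective.
voice: -khi → reflexive.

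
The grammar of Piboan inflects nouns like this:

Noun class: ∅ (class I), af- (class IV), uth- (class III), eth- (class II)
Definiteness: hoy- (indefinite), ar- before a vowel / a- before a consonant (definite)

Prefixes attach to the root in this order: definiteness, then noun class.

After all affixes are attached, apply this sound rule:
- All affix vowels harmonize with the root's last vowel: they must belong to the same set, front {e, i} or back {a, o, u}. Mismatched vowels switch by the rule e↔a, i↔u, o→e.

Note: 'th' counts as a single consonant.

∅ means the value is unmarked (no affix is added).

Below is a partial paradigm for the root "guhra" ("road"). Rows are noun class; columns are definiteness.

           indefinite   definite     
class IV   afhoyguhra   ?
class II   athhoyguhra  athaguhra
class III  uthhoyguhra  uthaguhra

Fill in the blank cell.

afaguhra

Attach definiteness definite a- (before consonant 'g') → aguhra.
Attach noun class class IV af- → afaguhra.
Vowel harmony: no change.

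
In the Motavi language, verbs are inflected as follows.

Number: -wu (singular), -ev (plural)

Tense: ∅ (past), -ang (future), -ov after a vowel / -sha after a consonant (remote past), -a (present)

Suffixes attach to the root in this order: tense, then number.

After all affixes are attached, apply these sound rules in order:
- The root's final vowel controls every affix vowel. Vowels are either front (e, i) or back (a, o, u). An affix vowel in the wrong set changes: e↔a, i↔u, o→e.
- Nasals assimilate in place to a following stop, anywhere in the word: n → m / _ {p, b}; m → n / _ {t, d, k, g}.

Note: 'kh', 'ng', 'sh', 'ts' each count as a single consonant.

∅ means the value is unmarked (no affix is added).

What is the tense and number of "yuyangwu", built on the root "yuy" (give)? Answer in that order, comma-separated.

Segment: yuy-ang-wu.
tense: -ang → future.
number: -wu → singular.

future, singular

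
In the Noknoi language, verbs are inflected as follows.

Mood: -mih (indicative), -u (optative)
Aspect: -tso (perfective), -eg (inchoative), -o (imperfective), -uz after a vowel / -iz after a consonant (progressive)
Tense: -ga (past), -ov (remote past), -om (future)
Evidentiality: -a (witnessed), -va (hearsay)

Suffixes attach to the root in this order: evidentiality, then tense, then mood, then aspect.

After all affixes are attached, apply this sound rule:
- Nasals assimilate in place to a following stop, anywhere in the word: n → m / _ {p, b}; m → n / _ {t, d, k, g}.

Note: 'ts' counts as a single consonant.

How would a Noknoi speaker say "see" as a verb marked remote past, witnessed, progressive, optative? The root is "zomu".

zomuaovuuz

Attach evidentiality witnessed -a → zomua.
Attach tense remote past -ov → zomuaov.
Attach mood optative -u → zomuaovu.
Attach aspect progressive -uz (after vowel 'u') → zomuaovuuz.
Nasal assimilation: no change.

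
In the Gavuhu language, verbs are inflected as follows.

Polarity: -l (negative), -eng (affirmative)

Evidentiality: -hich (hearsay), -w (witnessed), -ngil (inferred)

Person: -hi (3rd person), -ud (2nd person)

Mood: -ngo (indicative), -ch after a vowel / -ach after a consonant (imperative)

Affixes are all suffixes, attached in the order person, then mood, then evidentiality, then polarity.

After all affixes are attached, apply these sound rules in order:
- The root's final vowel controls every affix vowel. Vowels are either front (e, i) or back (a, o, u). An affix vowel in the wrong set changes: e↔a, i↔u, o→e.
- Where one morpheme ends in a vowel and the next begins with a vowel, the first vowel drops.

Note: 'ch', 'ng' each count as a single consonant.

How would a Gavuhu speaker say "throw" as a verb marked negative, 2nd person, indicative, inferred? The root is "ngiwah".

ngiwahudngongull

Attach person 2nd person -ud → ngiwahud.
Attach mood indicative -ngo → ngiwahudngo.
Attach evidentiality inferred -ngil → ngiwahudngongil.
Attach polarity negative -l → ngiwahudngongill.
Apply vowel harmony: ngiwahudngongill → ngiwahudngongull.
Vowel deletion: no change.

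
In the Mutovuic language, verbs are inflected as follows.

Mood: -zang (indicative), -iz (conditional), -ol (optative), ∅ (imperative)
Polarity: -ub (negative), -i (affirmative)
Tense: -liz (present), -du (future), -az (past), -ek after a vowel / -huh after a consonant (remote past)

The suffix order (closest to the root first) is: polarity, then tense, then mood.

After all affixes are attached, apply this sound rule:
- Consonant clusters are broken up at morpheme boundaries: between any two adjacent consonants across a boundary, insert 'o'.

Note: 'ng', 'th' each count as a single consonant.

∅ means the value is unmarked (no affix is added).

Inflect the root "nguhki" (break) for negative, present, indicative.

Attach polarity negative -ub → nguhkiub.
Attach tense present -liz → nguhkiubliz.
Attach mood indicative -zang → nguhkiublizzang.
Apply epenthesis: nguhkiublizzang → nguhkiubolizozang.

nguhkiubolizozang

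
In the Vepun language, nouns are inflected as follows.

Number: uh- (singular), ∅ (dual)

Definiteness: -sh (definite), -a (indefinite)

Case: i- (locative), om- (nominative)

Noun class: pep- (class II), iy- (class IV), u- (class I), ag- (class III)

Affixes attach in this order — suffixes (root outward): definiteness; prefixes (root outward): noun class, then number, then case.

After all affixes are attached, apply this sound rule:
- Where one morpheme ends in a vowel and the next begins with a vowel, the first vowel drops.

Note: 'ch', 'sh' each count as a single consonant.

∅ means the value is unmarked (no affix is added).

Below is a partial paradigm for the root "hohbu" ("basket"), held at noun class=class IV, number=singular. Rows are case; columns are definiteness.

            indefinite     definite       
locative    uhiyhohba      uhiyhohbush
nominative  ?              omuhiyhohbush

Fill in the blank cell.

Attach noun class class IV iy- → iyhohbu.
Attach number singular uh- → uhiyhohbu.
Attach definiteness indefinite -a → uhiyhohbua.
Attach case nominative om- → omuhiyhohbua.
Apply vowel deletion: omuhiyhohbua → omuhiyhohba.

omuhiyhohba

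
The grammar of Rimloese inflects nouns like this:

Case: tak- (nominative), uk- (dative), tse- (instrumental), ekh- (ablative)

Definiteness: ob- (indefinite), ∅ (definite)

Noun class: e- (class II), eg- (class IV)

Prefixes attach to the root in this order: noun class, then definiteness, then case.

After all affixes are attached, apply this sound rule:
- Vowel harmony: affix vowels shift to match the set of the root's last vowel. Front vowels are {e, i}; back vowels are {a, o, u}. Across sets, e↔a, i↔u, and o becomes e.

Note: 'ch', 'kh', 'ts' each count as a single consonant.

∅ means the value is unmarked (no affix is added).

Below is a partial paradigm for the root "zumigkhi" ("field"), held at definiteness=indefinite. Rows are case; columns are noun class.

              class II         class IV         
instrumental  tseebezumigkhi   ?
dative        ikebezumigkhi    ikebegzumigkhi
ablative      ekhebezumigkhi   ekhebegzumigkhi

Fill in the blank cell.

tseebegzumigkhi

Attach noun class class IV eg- → egzumigkhi.
Attach definiteness indefinite ob- → obegzumigkhi.
Attach case instrumental tse- → tseobegzumigkhi.
Apply vowel harmony: tseobegzumigkhi → tseebegzumigkhi.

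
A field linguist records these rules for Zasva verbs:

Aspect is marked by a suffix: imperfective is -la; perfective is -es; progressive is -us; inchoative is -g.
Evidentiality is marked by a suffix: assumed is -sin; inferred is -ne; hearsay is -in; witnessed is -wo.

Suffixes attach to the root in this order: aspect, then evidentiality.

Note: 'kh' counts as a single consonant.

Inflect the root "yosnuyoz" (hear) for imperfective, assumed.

yosnuyozlasin

Attach aspect imperfective -la → yosnuyozla.
Attach evidentiality assumed -sin → yosnuyozlasin.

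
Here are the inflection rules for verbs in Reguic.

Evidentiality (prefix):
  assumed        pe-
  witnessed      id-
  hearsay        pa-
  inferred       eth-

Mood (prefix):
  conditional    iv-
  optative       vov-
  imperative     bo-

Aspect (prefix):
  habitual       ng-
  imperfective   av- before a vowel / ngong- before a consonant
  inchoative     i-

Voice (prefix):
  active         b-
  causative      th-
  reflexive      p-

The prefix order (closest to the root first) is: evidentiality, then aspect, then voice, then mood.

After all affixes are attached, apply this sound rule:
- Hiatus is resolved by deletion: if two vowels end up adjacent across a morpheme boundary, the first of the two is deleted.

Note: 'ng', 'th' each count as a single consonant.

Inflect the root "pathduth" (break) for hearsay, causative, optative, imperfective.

vovthngongpapathduth

Attach evidentiality hearsay pa- → papathduth.
Attach aspect imperfective ngong- (before consonant 'p') → ngongpapathduth.
Attach voice causative th- → thngongpapathduth.
Attach mood optative vov- → vovthngongpapathduth.
Vowel deletion: no change.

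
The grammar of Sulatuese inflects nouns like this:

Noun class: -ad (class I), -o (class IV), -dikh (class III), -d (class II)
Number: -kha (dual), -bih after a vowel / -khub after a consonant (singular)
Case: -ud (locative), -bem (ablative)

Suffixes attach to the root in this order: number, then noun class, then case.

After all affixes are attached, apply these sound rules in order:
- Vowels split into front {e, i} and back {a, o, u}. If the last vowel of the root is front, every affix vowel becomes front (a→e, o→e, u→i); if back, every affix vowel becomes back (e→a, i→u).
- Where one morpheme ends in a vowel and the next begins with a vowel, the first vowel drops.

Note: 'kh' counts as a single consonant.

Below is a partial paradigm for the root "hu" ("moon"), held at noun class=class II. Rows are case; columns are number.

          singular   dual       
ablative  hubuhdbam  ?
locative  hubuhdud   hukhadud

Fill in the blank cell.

hukhadbam

Attach number dual -kha → hukha.
Attach noun class class II -d → hukhad.
Attach case ablative -bem → hukhadbem.
Apply vowel harmony: hukhadbem → hukhadbam.
Vowel deletion: no change.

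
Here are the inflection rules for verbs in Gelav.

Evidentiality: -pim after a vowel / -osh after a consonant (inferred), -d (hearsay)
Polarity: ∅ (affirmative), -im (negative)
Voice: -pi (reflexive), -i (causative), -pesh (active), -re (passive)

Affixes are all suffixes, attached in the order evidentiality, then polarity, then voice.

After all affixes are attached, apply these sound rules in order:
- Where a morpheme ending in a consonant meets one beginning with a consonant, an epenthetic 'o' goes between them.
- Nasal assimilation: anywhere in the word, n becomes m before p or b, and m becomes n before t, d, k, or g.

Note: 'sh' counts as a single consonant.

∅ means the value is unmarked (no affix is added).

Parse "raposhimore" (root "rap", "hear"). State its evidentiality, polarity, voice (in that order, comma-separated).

Segment: rap-osh-im-re.
evidentiality: -pim/osh → inferred.
polarity: -im → negative.
voice: -re → passive.

inferred, negative, passive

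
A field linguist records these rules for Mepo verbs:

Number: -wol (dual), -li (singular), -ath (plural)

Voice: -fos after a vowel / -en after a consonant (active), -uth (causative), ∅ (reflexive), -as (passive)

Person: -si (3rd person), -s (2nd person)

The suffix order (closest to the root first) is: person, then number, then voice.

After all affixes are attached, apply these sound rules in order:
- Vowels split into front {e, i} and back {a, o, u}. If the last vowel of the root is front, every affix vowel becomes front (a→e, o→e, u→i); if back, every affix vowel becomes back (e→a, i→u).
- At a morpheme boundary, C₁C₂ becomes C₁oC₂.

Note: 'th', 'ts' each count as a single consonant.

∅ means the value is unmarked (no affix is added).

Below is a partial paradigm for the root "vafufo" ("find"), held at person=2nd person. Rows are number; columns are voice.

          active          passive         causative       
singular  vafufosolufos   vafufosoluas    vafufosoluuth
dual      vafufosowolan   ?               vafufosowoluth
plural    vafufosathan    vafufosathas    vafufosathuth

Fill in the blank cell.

vafufosowolas

Attach person 2nd person -s → vafufos.
Attach number dual -wol → vafufoswol.
Attach voice passive -as → vafufoswolas.
Vowel harmony: no change.
Apply epenthesis: vafufoswolas → vafufosowolas.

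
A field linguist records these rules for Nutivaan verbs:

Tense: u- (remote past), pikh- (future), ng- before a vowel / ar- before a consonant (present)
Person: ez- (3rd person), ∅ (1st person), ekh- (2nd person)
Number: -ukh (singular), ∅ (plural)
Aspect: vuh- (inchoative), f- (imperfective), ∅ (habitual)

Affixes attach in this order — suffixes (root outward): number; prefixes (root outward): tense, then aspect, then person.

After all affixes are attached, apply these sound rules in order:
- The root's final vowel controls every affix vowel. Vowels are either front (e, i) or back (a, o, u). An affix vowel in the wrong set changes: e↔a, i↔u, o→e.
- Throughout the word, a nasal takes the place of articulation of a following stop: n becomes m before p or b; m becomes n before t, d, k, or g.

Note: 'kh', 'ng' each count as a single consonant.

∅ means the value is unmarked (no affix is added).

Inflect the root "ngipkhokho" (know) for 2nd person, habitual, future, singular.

akhpukhngipkhokhoukh

Attach number singular -ukh → ngipkhokhoukh.
Attach tense future pikh- → pikhngipkhokhoukh.
aspect = habitual: zero marking, form stays pikhngipkhokhoukh.
Attach person 2nd person ekh- → ekhpikhngipkhokhoukh.
Apply vowel harmony: ekhpikhngipkhokhoukh → akhpukhngipkhokhoukh.
Nasal assimilation: no change.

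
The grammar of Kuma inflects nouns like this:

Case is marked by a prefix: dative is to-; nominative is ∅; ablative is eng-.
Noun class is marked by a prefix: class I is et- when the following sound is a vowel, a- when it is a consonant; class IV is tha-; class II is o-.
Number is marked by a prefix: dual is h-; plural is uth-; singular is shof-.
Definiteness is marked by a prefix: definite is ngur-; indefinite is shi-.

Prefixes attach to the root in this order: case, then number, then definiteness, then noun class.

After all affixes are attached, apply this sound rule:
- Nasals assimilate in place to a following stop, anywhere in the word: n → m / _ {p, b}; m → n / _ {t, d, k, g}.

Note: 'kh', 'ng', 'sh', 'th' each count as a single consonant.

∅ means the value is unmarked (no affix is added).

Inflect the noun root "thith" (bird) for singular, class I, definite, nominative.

angurshofthith

case = nominative: zero marking, form stays thith.
Attach number singular shof- → shofthith.
Attach definiteness definite ngur- → ngurshofthith.
Attach noun class class I a- (before consonant 'ng') → angurshofthith.
Nasal assimilation: no change.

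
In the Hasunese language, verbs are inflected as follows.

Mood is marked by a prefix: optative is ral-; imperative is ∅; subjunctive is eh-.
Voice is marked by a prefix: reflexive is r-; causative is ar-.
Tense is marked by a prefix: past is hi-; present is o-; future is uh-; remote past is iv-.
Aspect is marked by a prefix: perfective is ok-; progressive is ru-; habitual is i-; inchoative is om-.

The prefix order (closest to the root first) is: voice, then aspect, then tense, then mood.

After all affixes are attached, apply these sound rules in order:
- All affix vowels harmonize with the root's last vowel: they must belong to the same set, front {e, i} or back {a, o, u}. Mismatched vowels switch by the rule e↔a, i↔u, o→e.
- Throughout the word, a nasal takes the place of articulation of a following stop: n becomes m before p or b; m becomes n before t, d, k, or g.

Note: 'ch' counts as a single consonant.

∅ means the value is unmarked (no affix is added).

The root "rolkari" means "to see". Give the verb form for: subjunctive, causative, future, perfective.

ehihekerrolkari

Attach voice causative ar- → arrolkari.
Attach aspect perfective ok- → okarrolkari.
Attach tense future uh- → uhokarrolkari.
Attach mood subjunctive eh- → ehuhokarrolkari.
Apply vowel harmony: ehuhokarrolkari → ehihekerrolkari.
Nasal assimilation: no change.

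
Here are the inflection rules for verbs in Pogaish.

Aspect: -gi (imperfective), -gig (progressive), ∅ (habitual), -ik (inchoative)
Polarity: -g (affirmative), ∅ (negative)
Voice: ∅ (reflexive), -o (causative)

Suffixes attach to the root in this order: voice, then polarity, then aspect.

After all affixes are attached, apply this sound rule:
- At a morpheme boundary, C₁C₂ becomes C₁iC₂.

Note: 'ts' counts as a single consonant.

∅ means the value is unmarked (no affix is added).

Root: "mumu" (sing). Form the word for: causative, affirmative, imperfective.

Attach voice causative -o → mumuo.
Attach polarity affirmative -g → mumuog.
Attach aspect imperfective -gi → mumuoggi.
Apply epenthesis: mumuoggi → mumuogigi.

mumuogigi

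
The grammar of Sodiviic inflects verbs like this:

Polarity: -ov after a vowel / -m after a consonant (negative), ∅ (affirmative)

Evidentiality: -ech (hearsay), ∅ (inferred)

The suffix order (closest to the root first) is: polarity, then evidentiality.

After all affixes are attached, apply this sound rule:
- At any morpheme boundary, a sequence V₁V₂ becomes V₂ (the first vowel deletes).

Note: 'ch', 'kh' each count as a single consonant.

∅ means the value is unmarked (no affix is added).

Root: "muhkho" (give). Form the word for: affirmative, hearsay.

muhkhech

polarity = affirmative: zero marking, form stays muhkho.
Attach evidentiality hearsay -ech → muhkhoech.
Apply vowel deletion: muhkhoech → muhkhech.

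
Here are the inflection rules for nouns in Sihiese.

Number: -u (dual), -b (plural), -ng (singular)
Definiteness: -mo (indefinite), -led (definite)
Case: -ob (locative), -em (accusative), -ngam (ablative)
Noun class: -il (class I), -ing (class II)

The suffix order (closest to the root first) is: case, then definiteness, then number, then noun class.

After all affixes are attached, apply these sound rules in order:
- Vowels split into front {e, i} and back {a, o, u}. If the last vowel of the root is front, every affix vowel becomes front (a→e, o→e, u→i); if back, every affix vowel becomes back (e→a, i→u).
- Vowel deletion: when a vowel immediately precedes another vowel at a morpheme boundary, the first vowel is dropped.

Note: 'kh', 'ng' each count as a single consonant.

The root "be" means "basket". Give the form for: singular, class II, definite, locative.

beblednging

Attach case locative -ob → beob.
Attach definiteness definite -led → beobled.
Attach number singular -ng → beobledng.
Attach noun class class II -ing → beoblednging.
Apply vowel harmony: beoblednging → beeblednging.
Apply vowel deletion: beeblednging → beblednging.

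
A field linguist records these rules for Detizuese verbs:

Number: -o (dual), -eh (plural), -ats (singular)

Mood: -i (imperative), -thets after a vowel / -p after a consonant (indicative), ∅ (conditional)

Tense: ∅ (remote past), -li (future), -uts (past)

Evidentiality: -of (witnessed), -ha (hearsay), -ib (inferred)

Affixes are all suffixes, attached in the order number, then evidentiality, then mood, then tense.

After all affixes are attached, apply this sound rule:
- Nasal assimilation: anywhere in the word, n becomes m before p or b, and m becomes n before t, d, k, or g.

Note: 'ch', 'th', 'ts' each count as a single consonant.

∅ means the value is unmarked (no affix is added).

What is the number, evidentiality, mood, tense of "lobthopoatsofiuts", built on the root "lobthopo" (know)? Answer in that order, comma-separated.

singular, witnessed, imperative, past

Segment: lobthopo-ats-of-i-uts.
number: -ats → singular.
evidentiality: -of → witnessed.
mood: -i → imperative.
tense: -uts → past.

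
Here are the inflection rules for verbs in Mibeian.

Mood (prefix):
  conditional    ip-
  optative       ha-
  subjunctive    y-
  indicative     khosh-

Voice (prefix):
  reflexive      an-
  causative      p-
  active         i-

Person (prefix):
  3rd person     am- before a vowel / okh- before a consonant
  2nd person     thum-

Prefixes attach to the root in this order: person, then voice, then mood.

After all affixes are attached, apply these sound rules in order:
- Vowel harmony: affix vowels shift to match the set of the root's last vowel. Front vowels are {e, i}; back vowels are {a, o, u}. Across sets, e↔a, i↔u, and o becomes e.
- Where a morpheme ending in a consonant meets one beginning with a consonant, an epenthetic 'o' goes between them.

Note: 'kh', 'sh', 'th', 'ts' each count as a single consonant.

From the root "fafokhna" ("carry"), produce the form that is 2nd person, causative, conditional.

Attach person 2nd person thum- → thumfafokhna.
Attach voice causative p- → pthumfafokhna.
Attach mood conditional ip- → ippthumfafokhna.
Apply vowel harmony: ippthumfafokhna → uppthumfafokhna.
Apply epenthesis: uppthumfafokhna → upopothumofafokhna.

upopothumofafokhna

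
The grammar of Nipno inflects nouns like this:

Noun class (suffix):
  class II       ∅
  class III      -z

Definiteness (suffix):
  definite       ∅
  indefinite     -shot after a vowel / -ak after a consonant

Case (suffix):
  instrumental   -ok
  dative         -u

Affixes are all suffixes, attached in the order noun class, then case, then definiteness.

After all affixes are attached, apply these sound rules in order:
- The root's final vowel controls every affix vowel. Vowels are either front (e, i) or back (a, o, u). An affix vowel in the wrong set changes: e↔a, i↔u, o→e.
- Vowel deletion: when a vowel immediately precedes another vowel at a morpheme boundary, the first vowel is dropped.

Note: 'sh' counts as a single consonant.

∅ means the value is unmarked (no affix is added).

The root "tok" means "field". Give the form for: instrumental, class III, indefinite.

tokzokak

Attach noun class class III -z → tokz.
Attach case instrumental -ok → tokzok.
Attach definiteness indefinite -ak (after consonant 'k') → tokzokak.
Vowel harmony: no change.
Vowel deletion: no change.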